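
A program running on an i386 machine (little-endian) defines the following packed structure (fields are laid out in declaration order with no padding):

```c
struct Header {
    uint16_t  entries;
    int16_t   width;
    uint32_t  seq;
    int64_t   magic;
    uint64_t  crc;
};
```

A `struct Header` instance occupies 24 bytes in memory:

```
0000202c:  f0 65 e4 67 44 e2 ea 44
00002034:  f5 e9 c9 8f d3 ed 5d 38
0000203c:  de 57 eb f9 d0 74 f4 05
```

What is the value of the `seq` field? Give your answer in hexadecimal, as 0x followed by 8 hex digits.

`seq` follows `entries` (2 B), `width` (2 B), so it starts at offset 2 + 2 = 4 and occupies 4 bytes.
Bytes at offsets 4..7: 44 E2 EA 44.
Little-endian: lowest address holds the least-significant byte.
Reassemble most-significant byte first: 44 EA E2 44 → 0x44EAE244.

0x44EAE244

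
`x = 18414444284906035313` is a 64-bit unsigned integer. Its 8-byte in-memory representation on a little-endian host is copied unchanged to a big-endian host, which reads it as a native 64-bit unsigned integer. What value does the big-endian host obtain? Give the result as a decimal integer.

8203319238992039423

18414444284906035313 in 64-bit hexadecimal is 0xFF8D3F83620BD871.
Stored little-endian, the bytes at ascending addresses are 71 D8 0B 62 83 3F 8D FF.
Read back as big-endian, the last byte is least significant, giving 0x71D80B62833F8DFF.
0x71D80B62833F8DFF = 8203319238992039423.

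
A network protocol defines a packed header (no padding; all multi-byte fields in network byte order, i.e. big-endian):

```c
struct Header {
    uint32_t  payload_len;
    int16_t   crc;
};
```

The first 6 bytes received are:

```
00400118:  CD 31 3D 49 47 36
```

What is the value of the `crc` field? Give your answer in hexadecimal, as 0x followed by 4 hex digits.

`crc` follows `payload_len` (4 bytes), so it starts at byte offset 4 and occupies 2 bytes.
Bytes at offsets 4..5: 47 36.
Big-endian: lowest address holds the most-significant byte.
The bytes are already most-significant first: 0x4736.

0x4736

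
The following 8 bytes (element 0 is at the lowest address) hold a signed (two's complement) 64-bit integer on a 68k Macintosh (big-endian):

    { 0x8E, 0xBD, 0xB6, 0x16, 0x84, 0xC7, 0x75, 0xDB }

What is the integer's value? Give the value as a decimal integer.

-8161166741892270629

Big-endian stores the most-significant byte at the lowest address.
The bytes are already most-significant first: 0x8EBDB61684C775DB.
Top bit is set, so as a signed 64-bit value this is 0x8EBDB61684C775DB − 2^64 = -8161166741892270629.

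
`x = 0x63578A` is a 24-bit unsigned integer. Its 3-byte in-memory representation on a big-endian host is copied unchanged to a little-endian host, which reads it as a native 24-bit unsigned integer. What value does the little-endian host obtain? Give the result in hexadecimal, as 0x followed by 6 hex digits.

Stored big-endian, the bytes at ascending addresses are 63 57 8A.
Read back as little-endian, the first byte is least significant, giving 0x8A5763.

0x8A5763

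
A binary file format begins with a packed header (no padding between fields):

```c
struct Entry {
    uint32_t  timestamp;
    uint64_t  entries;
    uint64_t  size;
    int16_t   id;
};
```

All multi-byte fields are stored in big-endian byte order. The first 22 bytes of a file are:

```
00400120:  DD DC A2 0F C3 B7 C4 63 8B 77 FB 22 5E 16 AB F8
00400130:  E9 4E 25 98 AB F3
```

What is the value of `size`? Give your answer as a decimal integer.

`size` follows `timestamp` (4 B), `entries` (8 B), so it starts at offset 4 + 8 = 12 and occupies 8 bytes.
Bytes at offsets 12..19: 5E 16 AB F8 E9 4E 25 98.
Big-endian: lowest address holds the most-significant byte.
The bytes are already most-significant first: 0x5E16ABF8E94E2598.
0x5E16ABF8E94E2598 = 6779795374607312280.

6779795374607312280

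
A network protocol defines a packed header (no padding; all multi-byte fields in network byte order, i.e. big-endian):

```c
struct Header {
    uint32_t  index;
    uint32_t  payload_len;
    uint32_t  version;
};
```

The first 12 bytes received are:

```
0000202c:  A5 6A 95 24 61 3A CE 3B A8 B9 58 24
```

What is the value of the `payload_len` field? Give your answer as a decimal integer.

`payload_len` follows `index` (4 bytes), so it starts at byte offset 4 and occupies 4 bytes.
Bytes at offsets 4..7: 61 3A CE 3B.
Big-endian: lowest address holds the most-significant byte.
The bytes are already most-significant first: 0x613ACE3B.
0x613ACE3B = 1631243835.

1631243835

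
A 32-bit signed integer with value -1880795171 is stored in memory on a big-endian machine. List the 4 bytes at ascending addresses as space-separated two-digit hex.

Two's complement of -1880795171 in 32 bits: 1880795171 = 0x701AA823; invert → 0x8FE557DC; add 1 → 0x8FE557DD.
Split into bytes (most-significant first): 8F E5 57 DD.
Big-endian stores the most-significant byte at the lowest address.
So the memory order matches the most-significant-first order: 8F E5 57 DD.

8F E5 57 DD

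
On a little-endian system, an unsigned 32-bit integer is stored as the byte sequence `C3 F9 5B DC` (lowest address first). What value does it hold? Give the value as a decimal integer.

Little-endian stores the least-significant byte at the lowest address.
Reassemble most-significant byte first: DC 5B F9 C3 → 0xDC5BF9C3.
0xDC5BF9C3 = 3697015235.

3697015235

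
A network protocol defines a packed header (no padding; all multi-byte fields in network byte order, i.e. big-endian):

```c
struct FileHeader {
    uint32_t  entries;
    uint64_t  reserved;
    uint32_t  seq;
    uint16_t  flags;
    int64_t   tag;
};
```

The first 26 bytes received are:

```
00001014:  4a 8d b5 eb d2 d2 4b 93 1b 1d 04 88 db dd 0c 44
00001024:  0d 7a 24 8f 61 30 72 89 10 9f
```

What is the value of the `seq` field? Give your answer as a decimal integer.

`seq` follows `entries` (4 B), `reserved` (8 B), so it starts at offset 4 + 8 = 12 and occupies 4 bytes.
Bytes at offsets 12..15: DB DD 0C 44.
Big-endian: lowest address holds the most-significant byte.
The bytes are already most-significant first: 0xDBDD0C44.
0xDBDD0C44 = 3688696900.

3688696900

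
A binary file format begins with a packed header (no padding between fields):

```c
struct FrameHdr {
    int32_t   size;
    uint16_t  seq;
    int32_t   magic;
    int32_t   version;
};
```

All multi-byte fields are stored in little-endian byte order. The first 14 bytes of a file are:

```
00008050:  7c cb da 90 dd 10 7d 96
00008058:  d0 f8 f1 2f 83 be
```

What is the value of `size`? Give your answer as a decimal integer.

-1864709252

`size` is the first field, at byte offset 0, occupying 4 bytes.
Bytes at offsets 0..3: 7C CB DA 90.
Little-endian stores the least-significant byte at the lowest address.
Reassemble most-significant byte first: 90 DA CB 7C → 0x90DACB7C.
Top bit is set, so as a signed 32-bit value this is 0x90DACB7C − 2^32 = -1864709252.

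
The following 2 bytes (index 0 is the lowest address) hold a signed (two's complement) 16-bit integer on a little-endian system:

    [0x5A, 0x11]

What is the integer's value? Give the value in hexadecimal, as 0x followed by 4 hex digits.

0x115A

Little-endian: lowest address holds the least-significant byte.
Reassemble most-significant byte first: 11 5A → 0x115A.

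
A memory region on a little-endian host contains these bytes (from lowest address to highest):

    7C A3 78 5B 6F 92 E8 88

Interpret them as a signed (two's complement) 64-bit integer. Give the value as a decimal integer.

-8581448082980822148

In little-endian order the low byte comes first in memory.
Reassemble most-significant byte first: 88 E8 92 6F 5B 78 A3 7C → 0x88E8926F5B78A37C.
Top bit is set, so as a signed 64-bit value this is 0x88E8926F5B78A37C − 2^64 = -8581448082980822148.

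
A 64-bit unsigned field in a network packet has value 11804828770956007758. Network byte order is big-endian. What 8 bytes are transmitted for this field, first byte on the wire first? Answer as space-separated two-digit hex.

11804828770956007758 in hexadecimal, padded to 64 bits, is 0xA3D32D38F724D94E.
Split into bytes (most-significant first): A3 D3 2D 38 F7 24 D9 4E.
Big-endian stores the most-significant byte at the lowest address.
So the memory order matches the most-significant-first order: A3 D3 2D 38 F7 24 D9 4E.

A3 D3 2D 38 F7 24 D9 4E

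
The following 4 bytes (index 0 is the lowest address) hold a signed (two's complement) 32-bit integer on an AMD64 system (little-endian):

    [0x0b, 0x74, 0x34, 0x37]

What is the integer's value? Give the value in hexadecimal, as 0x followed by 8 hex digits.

0x3734740B

Little-endian stores the least-significant byte at the lowest address.
Reassemble most-significant byte first: 37 34 74 0B → 0x3734740B.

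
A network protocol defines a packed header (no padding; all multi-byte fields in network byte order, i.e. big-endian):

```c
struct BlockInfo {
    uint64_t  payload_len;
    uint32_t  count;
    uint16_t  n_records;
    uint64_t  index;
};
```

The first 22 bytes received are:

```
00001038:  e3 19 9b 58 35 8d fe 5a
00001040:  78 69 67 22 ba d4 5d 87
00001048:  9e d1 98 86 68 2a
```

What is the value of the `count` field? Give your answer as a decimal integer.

`count` follows `payload_len` (8 bytes), so it starts at byte offset 8 and occupies 4 bytes.
Bytes at offsets 8..11: 78 69 67 22.
Big-endian: lowest address holds the most-significant byte.
The bytes are already most-significant first: 0x78696722.
0x78696722 = 2020173602.

2020173602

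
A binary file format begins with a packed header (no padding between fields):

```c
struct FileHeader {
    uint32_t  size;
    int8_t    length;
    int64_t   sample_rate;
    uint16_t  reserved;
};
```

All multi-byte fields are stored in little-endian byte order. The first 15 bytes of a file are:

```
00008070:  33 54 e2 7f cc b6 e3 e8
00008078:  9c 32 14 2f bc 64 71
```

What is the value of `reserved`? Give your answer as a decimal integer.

`reserved` follows `size` (4 B), `length` (1 B), `sample_rate` (8 B), so it starts at offset 4 + 1 + 8 = 13 and occupies 2 bytes.
Bytes at offsets 13..14: 64 71.
Little-endian: lowest address holds the least-significant byte.
Reassemble most-significant byte first: 71 64 → 0x7164.
0x7164 = 29028.

29028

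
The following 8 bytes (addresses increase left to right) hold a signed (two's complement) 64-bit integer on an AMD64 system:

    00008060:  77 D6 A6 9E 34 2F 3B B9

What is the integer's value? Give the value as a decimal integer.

-5099430250020415881

In little-endian order the low byte comes first in memory.
Reassemble most-significant byte first: B9 3B 2F 34 9E A6 D6 77 → 0xB93B2F349EA6D677.
Top bit is set, so as a signed 64-bit value this is 0xB93B2F349EA6D677 − 2^64 = -5099430250020415881.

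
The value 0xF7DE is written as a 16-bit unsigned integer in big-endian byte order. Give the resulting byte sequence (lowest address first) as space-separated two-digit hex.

F7 DE

Split into bytes (most-significant first): F7 DE.
Big-endian stores the most-significant byte at the lowest address.
So the memory order matches the most-significant-first order: F7 DE.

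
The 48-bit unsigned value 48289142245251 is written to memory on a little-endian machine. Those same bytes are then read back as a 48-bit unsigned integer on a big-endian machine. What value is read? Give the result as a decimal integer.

48289142245251 in 48-bit hexadecimal is 0x2BEB312B8783.
Stored little-endian, the bytes at ascending addresses are 83 87 2B 31 EB 2B.
Read back as big-endian, the last byte is least significant, giving 0x83872B31EB2B.
0x83872B31EB2B = 144616568515371.

144616568515371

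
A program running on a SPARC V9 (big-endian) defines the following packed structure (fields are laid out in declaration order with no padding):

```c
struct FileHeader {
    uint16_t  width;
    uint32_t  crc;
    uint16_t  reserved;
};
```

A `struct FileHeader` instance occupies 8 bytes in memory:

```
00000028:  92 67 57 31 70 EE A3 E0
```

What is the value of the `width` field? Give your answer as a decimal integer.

37479

`width` is the first field, at byte offset 0, occupying 2 bytes.
Bytes at offsets 0..1: 92 67.
Big-endian: lowest address holds the most-significant byte.
The bytes are already most-significant first: 0x9267.
0x9267 = 37479.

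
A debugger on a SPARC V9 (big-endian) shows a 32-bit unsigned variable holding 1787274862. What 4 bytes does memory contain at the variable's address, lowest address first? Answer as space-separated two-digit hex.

1787274862 in hexadecimal, padded to 32 bits, is 0x6A87A66E.
Split into bytes (most-significant first): 6A 87 A6 6E.
Big-endian: lowest address holds the most-significant byte.
So the memory order matches the most-significant-first order: 6A 87 A6 6E.

6A 87 A6 6E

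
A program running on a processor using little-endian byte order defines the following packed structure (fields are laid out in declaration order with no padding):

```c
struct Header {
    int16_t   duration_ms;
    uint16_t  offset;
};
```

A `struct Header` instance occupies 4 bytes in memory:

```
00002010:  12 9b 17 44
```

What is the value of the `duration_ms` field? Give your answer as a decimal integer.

`duration_ms` is the first field, at byte offset 0, occupying 2 bytes.
Bytes at offsets 0..1: 12 9B.
Little-endian stores the least-significant byte at the lowest address.
Reassemble most-significant byte first: 9B 12 → 0x9B12.
Top bit is set, so as a signed 16-bit value this is 0x9B12 − 2^16 = -25838.

-25838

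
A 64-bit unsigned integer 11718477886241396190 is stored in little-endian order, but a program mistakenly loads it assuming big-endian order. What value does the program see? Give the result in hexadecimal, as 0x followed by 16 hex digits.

0xDE55B0E58C65A0A2

11718477886241396190 in 64-bit hexadecimal is 0xA2A0658CE5B055DE.
Stored little-endian, the bytes at ascending addresses are DE 55 B0 E5 8C 65 A0 A2.
Read back as big-endian, the last byte is least significant, giving 0xDE55B0E58C65A0A2.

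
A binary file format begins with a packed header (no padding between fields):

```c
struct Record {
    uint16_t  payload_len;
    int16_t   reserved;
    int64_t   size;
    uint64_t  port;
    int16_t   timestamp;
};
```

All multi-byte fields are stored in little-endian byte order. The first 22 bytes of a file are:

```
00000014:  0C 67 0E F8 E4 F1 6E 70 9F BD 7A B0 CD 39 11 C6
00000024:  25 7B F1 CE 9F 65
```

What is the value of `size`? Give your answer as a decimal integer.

-5730059083391766044

`size` follows `payload_len` (2 B), `reserved` (2 B), so it starts at offset 2 + 2 = 4 and occupies 8 bytes.
Bytes at offsets 4..11: E4 F1 6E 70 9F BD 7A B0.
Little-endian: lowest address holds the least-significant byte.
Reassemble most-significant byte first: B0 7A BD 9F 70 6E F1 E4 → 0xB07ABD9F706EF1E4.
Top bit is set, so as a signed 64-bit value this is 0xB07ABD9F706EF1E4 − 2^64 = -5730059083391766044.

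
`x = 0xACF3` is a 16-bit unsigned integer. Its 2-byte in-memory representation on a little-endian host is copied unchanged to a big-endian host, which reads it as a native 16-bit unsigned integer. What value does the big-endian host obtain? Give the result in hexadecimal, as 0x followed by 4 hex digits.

0xF3AC

Stored little-endian, the bytes at ascending addresses are F3 AC.
Read back as big-endian, the last byte is least significant, giving 0xF3AC.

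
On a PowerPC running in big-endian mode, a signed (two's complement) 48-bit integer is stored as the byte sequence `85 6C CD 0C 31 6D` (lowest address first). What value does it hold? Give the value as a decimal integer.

-134772633620115

Big-endian stores the most-significant byte at the lowest address.
The bytes are already most-significant first: 0x856CCD0C316D.
Top bit is set, so as a signed 48-bit value this is 0x856CCD0C316D − 2^48 = -134772633620115.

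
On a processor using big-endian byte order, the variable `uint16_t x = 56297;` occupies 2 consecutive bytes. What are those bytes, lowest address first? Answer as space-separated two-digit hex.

DB E9

56297 in hexadecimal, padded to 16 bits, is 0xDBE9.
Split into bytes (most-significant first): DB E9.
Big-endian: lowest address holds the most-significant byte.
So the memory order matches the most-significant-first order: DB E9.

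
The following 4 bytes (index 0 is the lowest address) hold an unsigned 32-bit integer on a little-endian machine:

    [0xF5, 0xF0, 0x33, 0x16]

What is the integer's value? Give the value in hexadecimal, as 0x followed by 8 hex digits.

0x1633F0F5

Little-endian stores the least-significant byte at the lowest address.
Reassemble most-significant byte first: 16 33 F0 F5 → 0x1633F0F5.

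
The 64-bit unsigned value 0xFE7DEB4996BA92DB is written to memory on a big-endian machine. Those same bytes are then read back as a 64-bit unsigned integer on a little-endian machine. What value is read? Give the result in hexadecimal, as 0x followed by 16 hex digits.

0xDB92BA9649EB7DFE

Stored big-endian, the bytes at ascending addresses are FE 7D EB 49 96 BA 92 DB.
Read back as little-endian, the first byte is least significant, giving 0xDB92BA9649EB7DFE.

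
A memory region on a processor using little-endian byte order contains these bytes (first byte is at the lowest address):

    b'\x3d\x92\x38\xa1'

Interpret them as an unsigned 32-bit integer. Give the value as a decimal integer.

2704839229

In little-endian order the low byte comes first in memory.
Reassemble most-significant byte first: A1 38 92 3D → 0xA138923D.
0xA138923D = 2704839229.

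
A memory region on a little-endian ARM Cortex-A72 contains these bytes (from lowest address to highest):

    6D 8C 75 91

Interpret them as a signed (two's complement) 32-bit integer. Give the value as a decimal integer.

-1854567315

In little-endian order the low byte comes first in memory.
Reassemble most-significant byte first: 91 75 8C 6D → 0x91758C6D.
Top bit is set, so as a signed 32-bit value this is 0x91758C6D − 2^32 = -1854567315.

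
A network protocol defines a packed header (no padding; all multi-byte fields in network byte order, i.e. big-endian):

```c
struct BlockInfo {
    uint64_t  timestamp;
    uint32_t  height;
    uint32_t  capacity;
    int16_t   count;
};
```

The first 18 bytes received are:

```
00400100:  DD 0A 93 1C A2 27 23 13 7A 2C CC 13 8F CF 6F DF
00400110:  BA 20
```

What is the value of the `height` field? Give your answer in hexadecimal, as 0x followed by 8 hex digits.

0x7A2CCC13

`height` follows `timestamp` (8 bytes), so it starts at byte offset 8 and occupies 4 bytes.
Bytes at offsets 8..11: 7A 2C CC 13.
In big-endian order the high byte comes first in memory.
The bytes are already most-significant first: 0x7A2CCC13.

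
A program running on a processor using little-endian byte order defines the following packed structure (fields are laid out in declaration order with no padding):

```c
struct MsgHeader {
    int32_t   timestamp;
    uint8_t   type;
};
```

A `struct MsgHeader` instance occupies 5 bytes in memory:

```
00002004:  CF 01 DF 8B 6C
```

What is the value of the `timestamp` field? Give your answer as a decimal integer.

-1948319281

`timestamp` is the first field, at byte offset 0, occupying 4 bytes.
Bytes at offsets 0..3: CF 01 DF 8B.
Little-endian stores the least-significant byte at the lowest address.
Reassemble most-significant byte first: 8B DF 01 CF → 0x8BDF01CF.
Top bit is set, so as a signed 32-bit value this is 0x8BDF01CF − 2^32 = -1948319281.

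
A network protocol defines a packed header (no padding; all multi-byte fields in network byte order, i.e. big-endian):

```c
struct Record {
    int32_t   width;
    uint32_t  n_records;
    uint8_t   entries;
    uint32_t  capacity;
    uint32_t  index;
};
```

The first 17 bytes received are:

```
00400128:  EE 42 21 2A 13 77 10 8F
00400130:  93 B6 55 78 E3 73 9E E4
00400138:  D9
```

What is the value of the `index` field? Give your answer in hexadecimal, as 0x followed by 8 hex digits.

`index` follows `width` (4 B), `n_records` (4 B), `entries` (1 B), `capacity` (4 B), so it starts at offset 4 + 4 + 1 + 4 = 13 and occupies 4 bytes.
Bytes at offsets 13..16: 73 9E E4 D9.
Big-endian: lowest address holds the most-significant byte.
The bytes are already most-significant first: 0x739EE4D9.

0x739EE4D9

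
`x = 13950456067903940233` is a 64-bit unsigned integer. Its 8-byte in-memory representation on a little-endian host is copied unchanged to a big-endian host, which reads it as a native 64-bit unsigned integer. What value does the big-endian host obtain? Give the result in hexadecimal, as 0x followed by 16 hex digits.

13950456067903940233 in 64-bit hexadecimal is 0xC199F9E18E1B6689.
Stored little-endian, the bytes at ascending addresses are 89 66 1B 8E E1 F9 99 C1.
Read back as big-endian, the last byte is least significant, giving 0x89661B8EE1F999C1.

0x89661B8EE1F999C1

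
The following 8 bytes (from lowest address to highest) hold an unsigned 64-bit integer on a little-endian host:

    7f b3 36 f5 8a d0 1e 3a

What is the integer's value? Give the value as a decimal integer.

4188013998739207039

Little-endian: lowest address holds the least-significant byte.
Reassemble most-significant byte first: 3A 1E D0 8A F5 36 B3 7F → 0x3A1ED08AF536B37F.
0x3A1ED08AF536B37F = 4188013998739207039.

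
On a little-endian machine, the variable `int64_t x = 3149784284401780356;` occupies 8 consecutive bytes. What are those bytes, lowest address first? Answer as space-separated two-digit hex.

84 46 E0 4E 1E 48 B6 2B

3149784284401780356 in hexadecimal, padded to 64 bits, is 0x2BB6481E4EE04684.
Split into bytes (most-significant first): 2B B6 48 1E 4E E0 46 84.
Little-endian: lowest address holds the least-significant byte.
So at ascending addresses the bytes are 84 46 E0 4E 1E 48 B6 2B.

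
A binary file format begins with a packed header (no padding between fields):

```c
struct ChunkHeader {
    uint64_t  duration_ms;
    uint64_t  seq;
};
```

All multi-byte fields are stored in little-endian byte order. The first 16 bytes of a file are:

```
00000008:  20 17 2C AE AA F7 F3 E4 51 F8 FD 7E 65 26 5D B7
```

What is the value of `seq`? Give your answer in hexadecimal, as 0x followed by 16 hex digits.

`seq` follows `duration_ms` (8 bytes), so it starts at byte offset 8 and occupies 8 bytes.
Bytes at offsets 8..15: 51 F8 FD 7E 65 26 5D B7.
Little-endian stores the least-significant byte at the lowest address.
Reassemble most-significant byte first: B7 5D 26 65 7E FD F8 51 → 0xB75D26657EFDF851.

0xB75D26657EFDF851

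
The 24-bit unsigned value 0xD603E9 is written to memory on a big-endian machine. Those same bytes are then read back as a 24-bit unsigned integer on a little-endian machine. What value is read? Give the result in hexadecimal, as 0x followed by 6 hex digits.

Stored big-endian, the bytes at ascending addresses are D6 03 E9.
Read back as little-endian, the first byte is least significant, giving 0xE903D6.

0xE903D6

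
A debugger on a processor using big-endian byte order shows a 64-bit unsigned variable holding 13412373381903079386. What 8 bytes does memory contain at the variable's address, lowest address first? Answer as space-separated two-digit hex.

13412373381903079386 in hexadecimal, padded to 64 bits, is 0xBA2252876F3CD7DA.
Split into bytes (most-significant first): BA 22 52 87 6F 3C D7 DA.
In big-endian order the high byte comes first in memory.
So the memory order matches the most-significant-first order: BA 22 52 87 6F 3C D7 DA.

BA 22 52 87 6F 3C D7 DA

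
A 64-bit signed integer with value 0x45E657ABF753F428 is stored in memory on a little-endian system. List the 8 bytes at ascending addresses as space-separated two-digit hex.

28 F4 53 F7 AB 57 E6 45

Split into bytes (most-significant first): 45 E6 57 AB F7 53 F4 28.
Little-endian stores the least-significant byte at the lowest address.
So at ascending addresses the bytes are 28 F4 53 F7 AB 57 E6 45.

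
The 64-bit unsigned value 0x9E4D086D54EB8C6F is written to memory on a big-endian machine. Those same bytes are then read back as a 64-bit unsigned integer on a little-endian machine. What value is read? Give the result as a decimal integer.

Stored big-endian, the bytes at ascending addresses are 9E 4D 08 6D 54 EB 8C 6F.
Read back as little-endian, the first byte is least significant, giving 0x6F8CEB546D084D9E.
0x6F8CEB546D084D9E = 8038058182788533662.

8038058182788533662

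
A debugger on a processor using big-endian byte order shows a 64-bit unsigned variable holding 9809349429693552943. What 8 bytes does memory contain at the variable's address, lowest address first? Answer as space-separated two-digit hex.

88 21 CF 55 8A 90 99 2F

9809349429693552943 in hexadecimal, padded to 64 bits, is 0x8821CF558A90992F.
Split into bytes (most-significant first): 88 21 CF 55 8A 90 99 2F.
Big-endian stores the most-significant byte at the lowest address.
So the memory order matches the most-significant-first order: 88 21 CF 55 8A 90 99 2F.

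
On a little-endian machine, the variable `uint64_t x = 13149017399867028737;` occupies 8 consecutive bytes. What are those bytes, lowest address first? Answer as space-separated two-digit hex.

01 35 81 A0 A8 B1 7A B6

13149017399867028737 in hexadecimal, padded to 64 bits, is 0xB67AB1A8A0813501.
Split into bytes (most-significant first): B6 7A B1 A8 A0 81 35 01.
Little-endian stores the least-significant byte at the lowest address.
So at ascending addresses the bytes are 01 35 81 A0 A8 B1 7A B6.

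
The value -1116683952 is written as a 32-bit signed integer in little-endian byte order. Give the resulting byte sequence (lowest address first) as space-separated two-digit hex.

50 C1 70 BD

Two's complement of -1116683952 in 32 bits: 1116683952 = 0x428F3EB0; invert → 0xBD70C14F; add 1 → 0xBD70C150.
Split into bytes (most-significant first): BD 70 C1 50.
In little-endian order the low byte comes first in memory.
So at ascending addresses the bytes are 50 C1 70 BD.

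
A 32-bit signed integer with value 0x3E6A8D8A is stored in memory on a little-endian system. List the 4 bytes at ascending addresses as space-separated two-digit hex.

Split into bytes (most-significant first): 3E 6A 8D 8A.
In little-endian order the low byte comes first in memory.
So at ascending addresses the bytes are 8A 8D 6A 3E.

8A 8D 6A 3E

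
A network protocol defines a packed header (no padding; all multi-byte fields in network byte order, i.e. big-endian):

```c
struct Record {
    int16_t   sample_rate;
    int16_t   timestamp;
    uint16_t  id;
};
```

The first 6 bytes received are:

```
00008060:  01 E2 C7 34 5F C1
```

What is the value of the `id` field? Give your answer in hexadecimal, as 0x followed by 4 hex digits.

0x5FC1

`id` follows `sample_rate` (2 B), `timestamp` (2 B), so it starts at offset 2 + 2 = 4 and occupies 2 bytes.
Bytes at offsets 4..5: 5F C1.
In big-endian order the high byte comes first in memory.
The bytes are already most-significant first: 0x5FC1.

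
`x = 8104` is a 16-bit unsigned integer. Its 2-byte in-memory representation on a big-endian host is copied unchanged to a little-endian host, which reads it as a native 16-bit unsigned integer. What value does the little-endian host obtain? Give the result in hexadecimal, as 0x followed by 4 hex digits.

8104 in 16-bit hexadecimal is 0x1FA8.
Stored big-endian, the bytes at ascending addresses are 1F A8.
Read back as little-endian, the first byte is least significant, giving 0xA81F.

0xA81F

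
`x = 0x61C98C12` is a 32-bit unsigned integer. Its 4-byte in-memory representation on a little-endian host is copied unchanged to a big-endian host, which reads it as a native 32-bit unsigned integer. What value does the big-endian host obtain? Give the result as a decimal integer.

Stored little-endian, the bytes at ascending addresses are 12 8C C9 61.
Read back as big-endian, the last byte is least significant, giving 0x128CC961.
0x128CC961 = 311216481.

311216481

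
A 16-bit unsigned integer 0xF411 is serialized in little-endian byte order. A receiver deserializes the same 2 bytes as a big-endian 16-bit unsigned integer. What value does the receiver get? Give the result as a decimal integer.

4596

Stored little-endian, the bytes at ascending addresses are 11 F4.
Read back as big-endian, the last byte is least significant, giving 0x11F4.
0x11F4 = 4596.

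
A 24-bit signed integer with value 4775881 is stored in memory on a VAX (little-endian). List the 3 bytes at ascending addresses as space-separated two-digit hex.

C9 DF 48

4775881 in hexadecimal, padded to 24 bits, is 0x48DFC9.
Split into bytes (most-significant first): 48 DF C9.
In little-endian order the low byte comes first in memory.
So at ascending addresses the bytes are C9 DF 48.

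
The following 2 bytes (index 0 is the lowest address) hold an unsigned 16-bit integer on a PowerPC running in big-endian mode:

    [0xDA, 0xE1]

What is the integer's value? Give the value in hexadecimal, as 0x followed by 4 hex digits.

Big-endian stores the most-significant byte at the lowest address.
The bytes are already most-significant first: 0xDAE1.

0xDAE1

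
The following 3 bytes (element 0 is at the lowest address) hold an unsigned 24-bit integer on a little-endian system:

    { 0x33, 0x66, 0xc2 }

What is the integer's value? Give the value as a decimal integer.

Little-endian stores the least-significant byte at the lowest address.
Reassemble most-significant byte first: C2 66 33 → 0xC26633.
0xC26633 = 12740147.

12740147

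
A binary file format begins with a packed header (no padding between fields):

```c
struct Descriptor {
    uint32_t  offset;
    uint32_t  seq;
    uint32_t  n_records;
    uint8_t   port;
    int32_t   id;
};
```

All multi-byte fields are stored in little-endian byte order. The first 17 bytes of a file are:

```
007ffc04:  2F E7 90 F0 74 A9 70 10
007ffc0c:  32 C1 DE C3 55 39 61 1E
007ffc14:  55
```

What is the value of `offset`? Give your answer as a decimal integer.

4036028207

`offset` is the first field, at byte offset 0, occupying 4 bytes.
Bytes at offsets 0..3: 2F E7 90 F0.
Little-endian stores the least-significant byte at the lowest address.
Reassemble most-significant byte first: F0 90 E7 2F → 0xF090E72F.
0xF090E72F = 4036028207.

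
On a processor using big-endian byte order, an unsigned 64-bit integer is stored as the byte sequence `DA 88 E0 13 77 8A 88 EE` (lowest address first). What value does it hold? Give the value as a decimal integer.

Big-endian stores the most-significant byte at the lowest address.
The bytes are already most-significant first: 0xDA88E013778A88EE.
0xDA88E013778A88EE = 15747082471315507438.

15747082471315507438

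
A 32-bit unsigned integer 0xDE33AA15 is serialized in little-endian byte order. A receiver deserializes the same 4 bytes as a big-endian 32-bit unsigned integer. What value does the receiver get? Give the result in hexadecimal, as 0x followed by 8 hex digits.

0x15AA33DE

Stored little-endian, the bytes at ascending addresses are 15 AA 33 DE.
Read back as big-endian, the last byte is least significant, giving 0x15AA33DE.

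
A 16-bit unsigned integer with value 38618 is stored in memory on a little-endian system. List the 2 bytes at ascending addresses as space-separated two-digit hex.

38618 in hexadecimal, padded to 16 bits, is 0x96DA.
Split into bytes (most-significant first): 96 DA.
Little-endian: lowest address holds the least-significant byte.
So at ascending addresses the bytes are DA 96.

DA 96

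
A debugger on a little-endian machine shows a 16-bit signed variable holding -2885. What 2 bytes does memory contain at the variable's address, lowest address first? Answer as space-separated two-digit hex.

Two's complement of -2885 in 16 bits: 2885 = 0x0B45; invert → 0xF4BA; add 1 → 0xF4BB.
Split into bytes (most-significant first): F4 BB.
Little-endian: lowest address holds the least-significant byte.
So at ascending addresses the bytes are BB F4.

BB F4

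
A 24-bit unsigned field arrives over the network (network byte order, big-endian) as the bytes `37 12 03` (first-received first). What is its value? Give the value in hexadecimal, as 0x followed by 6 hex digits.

0x371203

In big-endian order the high byte comes first in memory.
The bytes are already most-significant first: 0x371203.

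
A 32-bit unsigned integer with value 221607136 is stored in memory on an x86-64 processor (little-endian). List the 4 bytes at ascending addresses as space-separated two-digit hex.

E0 74 35 0D

221607136 in hexadecimal, padded to 32 bits, is 0x0D3574E0.
Split into bytes (most-significant first): 0D 35 74 E0.
Little-endian: lowest address holds the least-significant byte.
So at ascending addresses the bytes are E0 74 35 0D.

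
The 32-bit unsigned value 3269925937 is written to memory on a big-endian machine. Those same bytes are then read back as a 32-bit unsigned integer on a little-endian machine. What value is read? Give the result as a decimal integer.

3269925937 in 32-bit hexadecimal is 0xC2E71C31.
Stored big-endian, the bytes at ascending addresses are C2 E7 1C 31.
Read back as little-endian, the first byte is least significant, giving 0x311CE7C2.
0x311CE7C2 = 823977922.

823977922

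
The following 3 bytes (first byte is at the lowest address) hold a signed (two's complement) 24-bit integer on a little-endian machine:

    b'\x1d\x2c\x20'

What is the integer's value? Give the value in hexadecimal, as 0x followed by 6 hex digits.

Little-endian: lowest address holds the least-significant byte.
Reassemble most-significant byte first: 20 2C 1D → 0x202C1D.

0x202C1D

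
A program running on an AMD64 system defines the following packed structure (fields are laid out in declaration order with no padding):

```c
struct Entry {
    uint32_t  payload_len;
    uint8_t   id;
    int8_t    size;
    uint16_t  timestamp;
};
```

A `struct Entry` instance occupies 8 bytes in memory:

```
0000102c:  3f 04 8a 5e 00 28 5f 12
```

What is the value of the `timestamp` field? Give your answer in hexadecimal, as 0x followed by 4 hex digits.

`timestamp` follows `payload_len` (4 B), `id` (1 B), `size` (1 B), so it starts at offset 4 + 1 + 1 = 6 and occupies 2 bytes.
Bytes at offsets 6..7: 5F 12.
Little-endian stores the least-significant byte at the lowest address.
Reassemble most-significant byte first: 12 5F → 0x125F.

0x125F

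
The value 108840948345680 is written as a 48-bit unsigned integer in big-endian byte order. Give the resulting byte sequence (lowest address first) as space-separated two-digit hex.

62 FD 82 10 2B 50

108840948345680 in hexadecimal, padded to 48 bits, is 0x62FD82102B50.
Split into bytes (most-significant first): 62 FD 82 10 2B 50.
Big-endian stores the most-significant byte at the lowest address.
So the memory order matches the most-significant-first order: 62 FD 82 10 2B 50.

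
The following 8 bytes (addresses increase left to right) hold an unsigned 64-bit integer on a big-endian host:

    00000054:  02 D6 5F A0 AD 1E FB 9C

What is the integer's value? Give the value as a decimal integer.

Big-endian stores the most-significant byte at the lowest address.
The bytes are already most-significant first: 0x02D65FA0AD1EFB9C.
0x02D65FA0AD1EFB9C = 204455976795831196.

204455976795831196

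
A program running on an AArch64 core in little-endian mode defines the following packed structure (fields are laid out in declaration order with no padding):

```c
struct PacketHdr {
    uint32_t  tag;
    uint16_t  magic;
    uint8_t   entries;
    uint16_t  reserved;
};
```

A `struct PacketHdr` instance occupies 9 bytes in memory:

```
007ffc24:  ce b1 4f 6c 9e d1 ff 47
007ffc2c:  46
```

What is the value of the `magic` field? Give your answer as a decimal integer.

53662

`magic` follows `tag` (4 bytes), so it starts at byte offset 4 and occupies 2 bytes.
Bytes at offsets 4..5: 9E D1.
Little-endian stores the least-significant byte at the lowest address.
Reassemble most-significant byte first: D1 9E → 0xD19E.
0xD19E = 53662.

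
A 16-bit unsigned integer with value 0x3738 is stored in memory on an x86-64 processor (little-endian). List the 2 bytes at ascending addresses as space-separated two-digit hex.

38 37

Split into bytes (most-significant first): 37 38.
Little-endian stores the least-significant byte at the lowest address.
So at ascending addresses the bytes are 38 37.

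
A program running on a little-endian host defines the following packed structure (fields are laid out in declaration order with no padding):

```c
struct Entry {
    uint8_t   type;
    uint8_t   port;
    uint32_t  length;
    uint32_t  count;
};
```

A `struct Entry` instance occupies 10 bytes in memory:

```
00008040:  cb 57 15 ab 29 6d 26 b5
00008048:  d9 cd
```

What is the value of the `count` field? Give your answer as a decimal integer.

`count` follows `type` (1 B), `port` (1 B), `length` (4 B), so it starts at offset 1 + 1 + 4 = 6 and occupies 4 bytes.
Bytes at offsets 6..9: 26 B5 D9 CD.
Little-endian stores the least-significant byte at the lowest address.
Reassemble most-significant byte first: CD D9 B5 26 → 0xCDD9B526.
0xCDD9B526 = 3453596966.

3453596966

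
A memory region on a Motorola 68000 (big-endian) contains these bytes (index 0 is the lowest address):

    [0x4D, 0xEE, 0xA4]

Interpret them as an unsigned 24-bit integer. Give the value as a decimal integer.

5107364

In big-endian order the high byte comes first in memory.
The bytes are already most-significant first: 0x4DEEA4.
0x4DEEA4 = 5107364.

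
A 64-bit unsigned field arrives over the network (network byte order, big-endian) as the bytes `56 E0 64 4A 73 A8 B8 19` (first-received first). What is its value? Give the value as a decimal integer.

6260113752975783961

Big-endian stores the most-significant byte at the lowest address.
The bytes are already most-significant first: 0x56E0644A73A8B819.
0x56E0644A73A8B819 = 6260113752975783961.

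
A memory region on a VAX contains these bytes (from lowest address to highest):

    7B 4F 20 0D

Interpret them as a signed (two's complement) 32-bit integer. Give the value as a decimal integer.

220221307

Little-endian stores the least-significant byte at the lowest address.
Reassemble most-significant byte first: 0D 20 4F 7B → 0x0D204F7B.
0x0D204F7B = 220221307.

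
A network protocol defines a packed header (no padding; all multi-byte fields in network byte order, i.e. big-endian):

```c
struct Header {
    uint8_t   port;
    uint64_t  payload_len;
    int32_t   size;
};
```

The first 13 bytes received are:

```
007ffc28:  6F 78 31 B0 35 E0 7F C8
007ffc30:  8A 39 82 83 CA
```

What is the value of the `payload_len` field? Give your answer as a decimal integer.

8660897303856400522

`payload_len` follows `port` (1 byte), so it starts at byte offset 1 and occupies 8 bytes.
Bytes at offsets 1..8: 78 31 B0 35 E0 7F C8 8A.
Big-endian: lowest address holds the most-significant byte.
The bytes are already most-significant first: 0x7831B035E07FC88A.
0x7831B035E07FC88A = 8660897303856400522.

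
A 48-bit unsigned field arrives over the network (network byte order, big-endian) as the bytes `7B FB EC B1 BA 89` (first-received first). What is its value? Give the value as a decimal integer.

Big-endian stores the most-significant byte at the lowest address.
The bytes are already most-significant first: 0x7BFBECB1BA89.
0x7BFBECB1BA89 = 136321938078345.

136321938078345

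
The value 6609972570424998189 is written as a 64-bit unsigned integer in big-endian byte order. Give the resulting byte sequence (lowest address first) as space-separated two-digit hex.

6609972570424998189 in hexadecimal, padded to 64 bits, is 0x5BBB57081B41F92D.
Split into bytes (most-significant first): 5B BB 57 08 1B 41 F9 2D.
Big-endian: lowest address holds the most-significant byte.
So the memory order matches the most-significant-first order: 5B BB 57 08 1B 41 F9 2D.

5B BB 57 08 1B 41 F9 2D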